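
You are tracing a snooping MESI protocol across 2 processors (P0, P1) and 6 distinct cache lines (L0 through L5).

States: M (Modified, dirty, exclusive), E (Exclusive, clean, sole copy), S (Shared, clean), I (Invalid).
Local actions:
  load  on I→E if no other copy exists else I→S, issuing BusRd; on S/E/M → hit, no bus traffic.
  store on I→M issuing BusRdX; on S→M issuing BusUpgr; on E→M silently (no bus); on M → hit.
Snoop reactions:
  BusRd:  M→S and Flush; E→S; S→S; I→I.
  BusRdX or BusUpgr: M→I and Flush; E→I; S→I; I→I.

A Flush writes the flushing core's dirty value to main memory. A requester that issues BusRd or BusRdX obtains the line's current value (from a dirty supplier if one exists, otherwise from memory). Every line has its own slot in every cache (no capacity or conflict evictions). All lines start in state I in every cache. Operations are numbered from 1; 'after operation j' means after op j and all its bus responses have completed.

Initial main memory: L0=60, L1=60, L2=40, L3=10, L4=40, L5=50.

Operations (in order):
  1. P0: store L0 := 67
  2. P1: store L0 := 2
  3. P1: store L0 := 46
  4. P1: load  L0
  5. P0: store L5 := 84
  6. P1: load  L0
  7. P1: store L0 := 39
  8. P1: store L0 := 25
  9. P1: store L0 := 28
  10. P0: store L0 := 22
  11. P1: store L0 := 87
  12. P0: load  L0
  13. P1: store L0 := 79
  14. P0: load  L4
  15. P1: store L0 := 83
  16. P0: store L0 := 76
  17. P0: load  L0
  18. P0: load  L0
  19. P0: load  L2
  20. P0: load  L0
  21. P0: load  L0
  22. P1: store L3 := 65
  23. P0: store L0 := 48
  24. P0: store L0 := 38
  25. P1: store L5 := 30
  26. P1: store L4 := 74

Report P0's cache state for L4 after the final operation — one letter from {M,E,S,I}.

step 1: P0: store L0 := 67  ⟶  MI  (L0)  txn=BusRdX  M[L0]=60
step 2: P1: store L0 := 2  ⟶  IM  (L0)  txn=BusRdX+Flush  M[L0]=67
step 3: P1: store L0 := 46  ⟶  IM  (L0)  txn=∅  M[L0]=67
step 4: P1: load  L0  ⟶  IM  (L0)  txn=∅  M[L0]=67
step 5: P0: store L5 := 84  ⟶  MI  (L5)  txn=BusRdX  M[L5]=50
step 6: P1: load  L0  ⟶  IM  (L0)  txn=∅  M[L0]=67
step 7: P1: store L0 := 39  ⟶  IM  (L0)  txn=∅  M[L0]=67
step 8: P1: store L0 := 25  ⟶  IM  (L0)  txn=∅  M[L0]=67
step 9: P1: store L0 := 28  ⟶  IM  (L0)  txn=∅  M[L0]=67
step 10: P0: store L0 := 22  ⟶  MI  (L0)  txn=BusRdX+Flush  M[L0]=28
step 11: P1: store L0 := 87  ⟶  IM  (L0)  txn=BusRdX+Flush  M[L0]=22
step 12: P0: load  L0  ⟶  SS  (L0)  txn=BusRd+Flush  M[L0]=87
step 13: P1: store L0 := 79  ⟶  IM  (L0)  txn=BusUpgr  M[L0]=87
step 14: P0: load  L4  ⟶  EI  (L4)  txn=BusRd  M[L4]=40
step 15: P1: store L0 := 83  ⟶  IM  (L0)  txn=∅  M[L0]=87
step 16: P0: store L0 := 76  ⟶  MI  (L0)  txn=BusRdX+Flush  M[L0]=83
step 17: P0: load  L0  ⟶  MI  (L0)  txn=∅  M[L0]=83
step 18: P0: load  L0  ⟶  MI  (L0)  txn=∅  M[L0]=83
step 19: P0: load  L2  ⟶  EI  (L2)  txn=BusRd  M[L2]=40
step 20: P0: load  L0  ⟶  MI  (L0)  txn=∅  M[L0]=83
step 21: P0: load  L0  ⟶  MI  (L0)  txn=∅  M[L0]=83
step 22: P1: store L3 := 65  ⟶  IM  (L3)  txn=BusRdX  M[L3]=10
step 23: P0: store L0 := 48  ⟶  MI  (L0)  txn=∅  M[L0]=83
step 24: P0: store L0 := 38  ⟶  MI  (L0)  txn=∅  M[L0]=83
step 25: P1: store L5 := 30  ⟶  IM  (L5)  txn=BusRdX+Flush  M[L5]=84
step 26: P1: store L4 := 74  ⟶  IM  (L4)  txn=BusRdX  M[L4]=40

state = I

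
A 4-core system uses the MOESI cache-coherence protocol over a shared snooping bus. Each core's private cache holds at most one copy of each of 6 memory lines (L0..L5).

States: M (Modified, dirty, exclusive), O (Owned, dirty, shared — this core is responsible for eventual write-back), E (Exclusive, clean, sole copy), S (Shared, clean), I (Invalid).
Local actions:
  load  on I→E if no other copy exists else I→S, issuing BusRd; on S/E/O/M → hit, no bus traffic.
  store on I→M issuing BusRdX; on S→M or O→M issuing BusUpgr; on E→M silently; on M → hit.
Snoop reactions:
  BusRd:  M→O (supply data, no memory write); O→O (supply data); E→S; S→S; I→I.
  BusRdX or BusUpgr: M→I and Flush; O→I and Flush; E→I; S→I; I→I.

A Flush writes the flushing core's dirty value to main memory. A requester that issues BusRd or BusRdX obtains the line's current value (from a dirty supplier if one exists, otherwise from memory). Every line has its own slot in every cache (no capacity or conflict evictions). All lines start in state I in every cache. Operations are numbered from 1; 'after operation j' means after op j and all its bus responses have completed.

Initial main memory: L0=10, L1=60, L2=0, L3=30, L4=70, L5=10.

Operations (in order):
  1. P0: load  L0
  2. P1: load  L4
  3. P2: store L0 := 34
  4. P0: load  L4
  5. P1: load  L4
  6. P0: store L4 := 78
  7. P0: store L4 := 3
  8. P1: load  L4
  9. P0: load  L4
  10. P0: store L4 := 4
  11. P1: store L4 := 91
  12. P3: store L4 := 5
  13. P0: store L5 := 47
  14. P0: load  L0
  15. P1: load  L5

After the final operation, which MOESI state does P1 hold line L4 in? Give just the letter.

[1] P0: load  L0 | P0:E(10), P1:I, P2:I, P3:I | bus: BusRd
[2] P1: load  L4 | P0:I, P1:E(70), P2:I, P3:I | bus: BusRd
[3] P2: store L0 := 34 | P0:I, P1:I, P2:M(34), P3:I | bus: BusRdX
[4] P0: load  L4 | P0:S(70), P1:S(70), P2:I, P3:I | bus: BusRd
[5] P1: load  L4 | P0:S(70), P1:S(70), P2:I, P3:I | bus: none
[6] P0: store L4 := 78 | P0:M(78), P1:I, P2:I, P3:I | bus: BusUpgr
[7] P0: store L4 := 3 | P0:M(3), P1:I, P2:I, P3:I | bus: none
[8] P1: load  L4 | P0:O(3), P1:S(3), P2:I, P3:I | bus: BusRd
[9] P0: load  L4 | P0:O(3), P1:S(3), P2:I, P3:I | bus: none
[10] P0: store L4 := 4 | P0:M(4), P1:I, P2:I, P3:I | bus: BusUpgr
[11] P1: store L4 := 91 | P0:I, P1:M(91), P2:I, P3:I | bus: BusRdX,Flush
[12] P3: store L4 := 5 | P0:I, P1:I, P2:I, P3:M(5) | bus: BusRdX,Flush
[13] P0: store L5 := 47 | P0:M(47), P1:I, P2:I, P3:I | bus: BusRdX
[14] P0: load  L0 | P0:S(34), P1:I, P2:O(34), P3:I | bus: BusRd
[15] P1: load  L5 | P0:O(47), P1:S(47), P2:I, P3:I | bus: BusRd

state = I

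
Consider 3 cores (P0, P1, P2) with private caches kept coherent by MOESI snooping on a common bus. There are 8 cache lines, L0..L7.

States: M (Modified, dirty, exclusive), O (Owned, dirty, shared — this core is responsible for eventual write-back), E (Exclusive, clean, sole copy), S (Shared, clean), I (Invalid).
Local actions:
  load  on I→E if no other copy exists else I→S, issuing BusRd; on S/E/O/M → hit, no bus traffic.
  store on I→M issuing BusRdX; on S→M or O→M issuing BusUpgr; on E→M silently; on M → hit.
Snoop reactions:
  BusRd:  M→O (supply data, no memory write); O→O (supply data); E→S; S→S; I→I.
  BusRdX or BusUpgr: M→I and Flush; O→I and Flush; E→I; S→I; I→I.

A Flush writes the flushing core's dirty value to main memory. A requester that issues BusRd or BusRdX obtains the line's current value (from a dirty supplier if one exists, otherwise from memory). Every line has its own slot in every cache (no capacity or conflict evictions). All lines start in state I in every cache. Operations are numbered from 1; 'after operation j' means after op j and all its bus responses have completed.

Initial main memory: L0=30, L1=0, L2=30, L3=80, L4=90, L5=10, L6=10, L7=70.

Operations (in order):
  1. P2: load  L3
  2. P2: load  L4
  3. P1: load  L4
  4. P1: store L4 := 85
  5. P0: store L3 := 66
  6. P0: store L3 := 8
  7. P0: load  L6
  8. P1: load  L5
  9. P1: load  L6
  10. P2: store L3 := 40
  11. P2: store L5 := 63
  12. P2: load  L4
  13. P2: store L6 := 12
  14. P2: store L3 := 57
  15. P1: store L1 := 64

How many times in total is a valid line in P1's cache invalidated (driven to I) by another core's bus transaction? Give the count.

1. P2: load  L3  bus=[BusRd]  L3: P0=I P1=I P2=E  mem[L3]=80
2. P2: load  L4  bus=[BusRd]  L4: P0=I P1=I P2=E  mem[L4]=90
3. P1: load  L4  bus=[BusRd]  L4: P0=I P1=S P2=S  mem[L4]=90
4. P1: store L4 := 85  bus=[BusUpgr]  L4: P0=I P1=M P2=I  mem[L4]=90
5. P0: store L3 := 66  bus=[BusRdX]  L3: P0=M P1=I P2=I  mem[L3]=80
6. P0: store L3 := 8  bus=[-]  L3: P0=M P1=I P2=I  mem[L3]=80
7. P0: load  L6  bus=[BusRd]  L6: P0=E P1=I P2=I  mem[L6]=10
8. P1: load  L5  bus=[BusRd]  L5: P0=I P1=E P2=I  mem[L5]=10
9. P1: load  L6  bus=[BusRd]  L6: P0=S P1=S P2=I  mem[L6]=10
10. P2: store L3 := 40  bus=[BusRdX,Flush]  L3: P0=I P1=I P2=M  mem[L3]=8
11. P2: store L5 := 63  bus=[BusRdX]  L5: P0=I P1=I P2=M  mem[L5]=10
12. P2: load  L4  bus=[BusRd]  L4: P0=I P1=O P2=S  mem[L4]=90
13. P2: store L6 := 12  bus=[BusRdX]  L6: P0=I P1=I P2=M  mem[L6]=10
14. P2: store L3 := 57  bus=[-]  L3: P0=I P1=I P2=M  mem[L3]=8
15. P1: store L1 := 64  bus=[BusRdX]  L1: P0=I P1=M P2=I  mem[L1]=0

invalidations = 2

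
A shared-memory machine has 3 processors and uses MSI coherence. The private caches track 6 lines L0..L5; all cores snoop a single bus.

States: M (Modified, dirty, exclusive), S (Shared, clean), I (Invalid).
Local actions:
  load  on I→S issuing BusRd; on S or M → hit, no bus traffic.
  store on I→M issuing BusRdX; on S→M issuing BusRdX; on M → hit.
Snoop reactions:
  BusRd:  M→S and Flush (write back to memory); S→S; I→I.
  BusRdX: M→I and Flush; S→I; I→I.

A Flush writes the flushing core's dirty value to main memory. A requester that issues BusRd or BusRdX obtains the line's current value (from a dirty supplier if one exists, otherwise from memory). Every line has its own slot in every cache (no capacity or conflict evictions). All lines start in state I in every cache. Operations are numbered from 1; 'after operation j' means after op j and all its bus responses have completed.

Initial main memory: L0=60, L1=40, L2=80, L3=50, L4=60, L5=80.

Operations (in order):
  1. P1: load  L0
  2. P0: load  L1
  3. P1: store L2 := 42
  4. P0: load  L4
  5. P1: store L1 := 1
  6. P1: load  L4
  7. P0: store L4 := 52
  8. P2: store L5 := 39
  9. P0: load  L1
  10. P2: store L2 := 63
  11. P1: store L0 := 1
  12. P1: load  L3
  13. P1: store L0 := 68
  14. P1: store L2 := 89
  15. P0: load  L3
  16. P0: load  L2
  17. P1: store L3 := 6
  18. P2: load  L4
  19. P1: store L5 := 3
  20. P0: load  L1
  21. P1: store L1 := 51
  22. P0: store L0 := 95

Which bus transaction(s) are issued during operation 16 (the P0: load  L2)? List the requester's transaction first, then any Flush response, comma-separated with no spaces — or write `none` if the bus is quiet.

step 1: P1: load  L0  ⟶  ISI  (L0)  txn=BusRd  M[L0]=60
step 2: P0: load  L1  ⟶  SII  (L1)  txn=BusRd  M[L1]=40
step 3: P1: store L2 := 42  ⟶  IMI  (L2)  txn=BusRdX  M[L2]=80
step 4: P0: load  L4  ⟶  SII  (L4)  txn=BusRd  M[L4]=60
step 5: P1: store L1 := 1  ⟶  IMI  (L1)  txn=BusRdX  M[L1]=40
step 6: P1: load  L4  ⟶  SSI  (L4)  txn=BusRd  M[L4]=60
step 7: P0: store L4 := 52  ⟶  MII  (L4)  txn=BusRdX  M[L4]=60
step 8: P2: store L5 := 39  ⟶  IIM  (L5)  txn=BusRdX  M[L5]=80
step 9: P0: load  L1  ⟶  SSI  (L1)  txn=BusRd+Flush  M[L1]=1
step 10: P2: store L2 := 63  ⟶  IIM  (L2)  txn=BusRdX+Flush  M[L2]=42
step 11: P1: store L0 := 1  ⟶  IMI  (L0)  txn=BusRdX  M[L0]=60
step 12: P1: load  L3  ⟶  ISI  (L3)  txn=BusRd  M[L3]=50
step 13: P1: store L0 := 68  ⟶  IMI  (L0)  txn=∅  M[L0]=60
step 14: P1: store L2 := 89  ⟶  IMI  (L2)  txn=BusRdX+Flush  M[L2]=63
step 15: P0: load  L3  ⟶  SSI  (L3)  txn=BusRd  M[L3]=50
step 16: P0: load  L2  ⟶  SSI  (L2)  txn=BusRd+Flush  M[L2]=89
step 17: P1: store L3 := 6  ⟶  IMI  (L3)  txn=BusRdX  M[L3]=50
step 18: P2: load  L4  ⟶  SIS  (L4)  txn=BusRd+Flush  M[L4]=52
step 19: P1: store L5 := 3  ⟶  IMI  (L5)  txn=BusRdX+Flush  M[L5]=39
step 20: P0: load  L1  ⟶  SSI  (L1)  txn=∅  M[L1]=1
step 21: P1: store L1 := 51  ⟶  IMI  (L1)  txn=BusRdX  M[L1]=1
step 22: P0: store L0 := 95  ⟶  MII  (L0)  txn=BusRdX+Flush  M[L0]=68

bus = BusRd,Flush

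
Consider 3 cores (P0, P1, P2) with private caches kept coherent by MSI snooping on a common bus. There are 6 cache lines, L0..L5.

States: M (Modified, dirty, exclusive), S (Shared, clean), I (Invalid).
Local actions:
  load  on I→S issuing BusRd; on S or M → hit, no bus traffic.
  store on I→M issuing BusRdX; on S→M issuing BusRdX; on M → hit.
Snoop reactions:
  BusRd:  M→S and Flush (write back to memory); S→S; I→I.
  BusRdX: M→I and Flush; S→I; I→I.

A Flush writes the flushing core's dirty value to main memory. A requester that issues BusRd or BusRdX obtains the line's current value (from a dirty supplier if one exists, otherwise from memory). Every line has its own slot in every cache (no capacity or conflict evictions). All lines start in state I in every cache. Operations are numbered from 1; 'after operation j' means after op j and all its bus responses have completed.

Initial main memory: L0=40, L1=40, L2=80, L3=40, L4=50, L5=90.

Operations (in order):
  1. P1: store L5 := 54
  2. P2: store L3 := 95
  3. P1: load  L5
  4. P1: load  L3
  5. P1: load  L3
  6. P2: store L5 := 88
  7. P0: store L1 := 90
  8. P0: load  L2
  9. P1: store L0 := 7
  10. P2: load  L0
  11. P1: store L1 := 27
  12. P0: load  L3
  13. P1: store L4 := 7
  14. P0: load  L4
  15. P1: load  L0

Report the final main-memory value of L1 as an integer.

[1] P1: store L5 := 54 | P0:I, P1:M(54), P2:I | bus: BusRdX
[2] P2: store L3 := 95 | P0:I, P1:I, P2:M(95) | bus: BusRdX
[3] P1: load  L5 | P0:I, P1:M(54), P2:I | bus: none
[4] P1: load  L3 | P0:I, P1:S(95), P2:S(95) | bus: BusRd,Flush
[5] P1: load  L3 | P0:I, P1:S(95), P2:S(95) | bus: none
[6] P2: store L5 := 88 | P0:I, P1:I, P2:M(88) | bus: BusRdX,Flush
[7] P0: store L1 := 90 | P0:M(90), P1:I, P2:I | bus: BusRdX
[8] P0: load  L2 | P0:S(80), P1:I, P2:I | bus: BusRd
[9] P1: store L0 := 7 | P0:I, P1:M(7), P2:I | bus: BusRdX
[10] P2: load  L0 | P0:I, P1:S(7), P2:S(7) | bus: BusRd,Flush
[11] P1: store L1 := 27 | P0:I, P1:M(27), P2:I | bus: BusRdX,Flush
[12] P0: load  L3 | P0:S(95), P1:S(95), P2:S(95) | bus: BusRd
[13] P1: store L4 := 7 | P0:I, P1:M(7), P2:I | bus: BusRdX
[14] P0: load  L4 | P0:S(7), P1:S(7), P2:I | bus: BusRd,Flush
[15] P1: load  L0 | P0:I, P1:S(7), P2:S(7) | bus: none

memory[L1] = 90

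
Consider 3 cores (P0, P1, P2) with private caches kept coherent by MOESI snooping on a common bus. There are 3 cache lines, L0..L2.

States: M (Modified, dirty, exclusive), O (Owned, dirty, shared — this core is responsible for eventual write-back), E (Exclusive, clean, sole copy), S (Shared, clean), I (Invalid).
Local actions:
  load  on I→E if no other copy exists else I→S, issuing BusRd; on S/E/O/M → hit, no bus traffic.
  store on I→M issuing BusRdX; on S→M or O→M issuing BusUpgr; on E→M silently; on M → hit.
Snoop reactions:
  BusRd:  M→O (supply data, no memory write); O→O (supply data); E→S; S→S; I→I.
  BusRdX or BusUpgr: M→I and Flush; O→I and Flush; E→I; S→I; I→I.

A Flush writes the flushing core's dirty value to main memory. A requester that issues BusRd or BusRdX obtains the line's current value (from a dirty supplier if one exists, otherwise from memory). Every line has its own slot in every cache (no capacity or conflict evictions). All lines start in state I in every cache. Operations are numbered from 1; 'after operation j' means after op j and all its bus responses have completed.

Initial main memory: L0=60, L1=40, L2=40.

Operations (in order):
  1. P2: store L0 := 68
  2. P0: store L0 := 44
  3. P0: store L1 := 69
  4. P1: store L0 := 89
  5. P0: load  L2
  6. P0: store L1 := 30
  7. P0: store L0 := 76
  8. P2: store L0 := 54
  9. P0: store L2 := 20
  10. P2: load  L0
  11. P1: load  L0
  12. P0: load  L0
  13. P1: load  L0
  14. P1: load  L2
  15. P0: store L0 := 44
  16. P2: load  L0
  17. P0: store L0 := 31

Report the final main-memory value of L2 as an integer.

1. P2: store L0 := 68  bus=[BusRdX]  L0: P0=I P1=I P2=M  mem[L0]=60
2. P0: store L0 := 44  bus=[BusRdX,Flush]  L0: P0=M P1=I P2=I  mem[L0]=68
3. P0: store L1 := 69  bus=[BusRdX]  L1: P0=M P1=I P2=I  mem[L1]=40
4. P1: store L0 := 89  bus=[BusRdX,Flush]  L0: P0=I P1=M P2=I  mem[L0]=44
5. P0: load  L2  bus=[BusRd]  L2: P0=E P1=I P2=I  mem[L2]=40
6. P0: store L1 := 30  bus=[-]  L1: P0=M P1=I P2=I  mem[L1]=40
7. P0: store L0 := 76  bus=[BusRdX,Flush]  L0: P0=M P1=I P2=I  mem[L0]=89
8. P2: store L0 := 54  bus=[BusRdX,Flush]  L0: P0=I P1=I P2=M  mem[L0]=76
9. P0: store L2 := 20  bus=[-]  L2: P0=M P1=I P2=I  mem[L2]=40
10. P2: load  L0  bus=[-]  L0: P0=I P1=I P2=M  mem[L0]=76
11. P1: load  L0  bus=[BusRd]  L0: P0=I P1=S P2=O  mem[L0]=76
12. P0: load  L0  bus=[BusRd]  L0: P0=S P1=S P2=O  mem[L0]=76
13. P1: load  L0  bus=[-]  L0: P0=S P1=S P2=O  mem[L0]=76
14. P1: load  L2  bus=[BusRd]  L2: P0=O P1=S P2=I  mem[L2]=40
15. P0: store L0 := 44  bus=[BusUpgr,Flush]  L0: P0=M P1=I P2=I  mem[L0]=54
16. P2: load  L0  bus=[BusRd]  L0: P0=O P1=I P2=S  mem[L0]=54
17. P0: store L0 := 31  bus=[BusUpgr]  L0: P0=M P1=I P2=I  mem[L0]=54

memory[L2] = 40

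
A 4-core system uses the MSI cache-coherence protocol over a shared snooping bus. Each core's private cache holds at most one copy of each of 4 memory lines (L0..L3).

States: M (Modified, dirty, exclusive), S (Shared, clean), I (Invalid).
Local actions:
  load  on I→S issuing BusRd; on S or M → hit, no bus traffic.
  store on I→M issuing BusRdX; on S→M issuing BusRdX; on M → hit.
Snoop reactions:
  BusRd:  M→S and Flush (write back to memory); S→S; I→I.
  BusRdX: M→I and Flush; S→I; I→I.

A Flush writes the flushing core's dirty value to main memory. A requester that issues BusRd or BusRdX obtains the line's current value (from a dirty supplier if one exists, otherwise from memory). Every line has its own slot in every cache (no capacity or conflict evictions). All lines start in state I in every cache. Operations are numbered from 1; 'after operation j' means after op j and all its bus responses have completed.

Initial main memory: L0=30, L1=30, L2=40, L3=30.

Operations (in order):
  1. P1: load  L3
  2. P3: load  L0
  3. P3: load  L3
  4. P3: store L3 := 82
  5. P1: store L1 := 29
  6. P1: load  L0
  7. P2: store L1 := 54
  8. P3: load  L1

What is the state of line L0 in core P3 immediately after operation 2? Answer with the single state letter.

state = S

step 1: P1: load  L3  ⟶  ISII  (L3)  txn=BusRd  M[L3]=30
step 2: P3: load  L0  ⟶  IIIS  (L0)  txn=BusRd  M[L0]=30
step 3: P3: load  L3  ⟶  ISIS  (L3)  txn=BusRd  M[L3]=30
step 4: P3: store L3 := 82  ⟶  IIIM  (L3)  txn=BusRdX  M[L3]=30
step 5: P1: store L1 := 29  ⟶  IMII  (L1)  txn=BusRdX  M[L1]=30
step 6: P1: load  L0  ⟶  ISIS  (L0)  txn=BusRd  M[L0]=30
step 7: P2: store L1 := 54  ⟶  IIMI  (L1)  txn=BusRdX+Flush  M[L1]=29
step 8: P3: load  L1  ⟶  IISS  (L1)  txn=BusRd+Flush  M[L1]=54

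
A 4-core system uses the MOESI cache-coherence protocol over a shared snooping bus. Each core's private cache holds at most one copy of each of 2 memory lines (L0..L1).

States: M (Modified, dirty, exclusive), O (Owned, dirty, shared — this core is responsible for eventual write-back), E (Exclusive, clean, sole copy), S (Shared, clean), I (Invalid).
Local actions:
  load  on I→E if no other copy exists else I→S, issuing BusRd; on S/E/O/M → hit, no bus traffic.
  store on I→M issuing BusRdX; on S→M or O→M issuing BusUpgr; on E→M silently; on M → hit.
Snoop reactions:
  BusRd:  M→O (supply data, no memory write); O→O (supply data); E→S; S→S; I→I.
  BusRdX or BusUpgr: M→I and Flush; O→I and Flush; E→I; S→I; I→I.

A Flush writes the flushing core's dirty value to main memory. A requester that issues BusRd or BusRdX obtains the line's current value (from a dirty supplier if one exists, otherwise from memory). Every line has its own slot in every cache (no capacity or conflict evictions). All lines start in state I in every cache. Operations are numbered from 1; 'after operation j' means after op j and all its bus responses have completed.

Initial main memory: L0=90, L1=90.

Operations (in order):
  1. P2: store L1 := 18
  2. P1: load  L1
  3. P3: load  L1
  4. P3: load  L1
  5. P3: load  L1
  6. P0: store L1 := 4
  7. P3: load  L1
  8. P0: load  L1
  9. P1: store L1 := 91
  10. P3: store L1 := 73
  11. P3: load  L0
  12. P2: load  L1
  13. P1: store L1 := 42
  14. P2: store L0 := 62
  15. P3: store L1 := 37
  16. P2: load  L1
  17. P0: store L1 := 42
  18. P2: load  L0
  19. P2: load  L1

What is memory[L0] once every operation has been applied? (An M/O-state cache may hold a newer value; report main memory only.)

memory[L0] = 90

  op1 P2: store L1 := 18 → I/I/M/I on L1; bus BusRdX; mem=90
  op2 P1: load  L1 → I/S/O/I on L1; bus BusRd; mem=90
  op3 P3: load  L1 → I/S/O/S on L1; bus BusRd; mem=90
  op4 P3: load  L1 → I/S/O/S on L1; bus (none); mem=90
  op5 P3: load  L1 → I/S/O/S on L1; bus (none); mem=90
  op6 P0: store L1 := 4 → M/I/I/I on L1; bus BusRdX Flush; mem=18
  op7 P3: load  L1 → O/I/I/S on L1; bus BusRd; mem=18
  op8 P0: load  L1 → O/I/I/S on L1; bus (none); mem=18
  op9 P1: store L1 := 91 → I/M/I/I on L1; bus BusRdX Flush; mem=4
  op10 P3: store L1 := 73 → I/I/I/M on L1; bus BusRdX Flush; mem=91
  op11 P3: load  L0 → I/I/I/E on L0; bus BusRd; mem=90
  op12 P2: load  L1 → I/I/S/O on L1; bus BusRd; mem=91
  op13 P1: store L1 := 42 → I/M/I/I on L1; bus BusRdX Flush; mem=73
  op14 P2: store L0 := 62 → I/I/M/I on L0; bus BusRdX; mem=90
  op15 P3: store L1 := 37 → I/I/I/M on L1; bus BusRdX Flush; mem=42
  op16 P2: load  L1 → I/I/S/O on L1; bus BusRd; mem=42
  op17 P0: store L1 := 42 → M/I/I/I on L1; bus BusRdX Flush; mem=37
  op18 P2: load  L0 → I/I/M/I on L0; bus (none); mem=90
  op19 P2: load  L1 → O/I/S/I on L1; bus BusRd; mem=37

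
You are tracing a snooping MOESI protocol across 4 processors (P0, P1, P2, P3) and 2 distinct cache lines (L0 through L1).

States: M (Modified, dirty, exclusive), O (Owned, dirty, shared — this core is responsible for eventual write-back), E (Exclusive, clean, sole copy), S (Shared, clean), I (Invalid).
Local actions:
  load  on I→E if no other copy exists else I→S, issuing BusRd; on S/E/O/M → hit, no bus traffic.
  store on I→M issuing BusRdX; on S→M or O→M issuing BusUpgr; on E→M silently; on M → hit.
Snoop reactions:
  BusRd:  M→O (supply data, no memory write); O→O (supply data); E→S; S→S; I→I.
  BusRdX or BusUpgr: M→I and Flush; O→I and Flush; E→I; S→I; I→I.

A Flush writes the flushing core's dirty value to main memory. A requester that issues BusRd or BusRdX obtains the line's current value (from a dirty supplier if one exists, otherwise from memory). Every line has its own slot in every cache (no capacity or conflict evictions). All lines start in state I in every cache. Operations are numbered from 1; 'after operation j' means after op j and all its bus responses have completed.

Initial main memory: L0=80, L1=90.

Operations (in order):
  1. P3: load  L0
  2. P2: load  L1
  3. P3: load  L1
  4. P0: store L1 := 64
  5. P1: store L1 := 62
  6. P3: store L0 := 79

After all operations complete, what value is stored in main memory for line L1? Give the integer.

1. P3: load  L0  bus=[BusRd]  L0: P0=I P1=I P2=I P3=E  mem[L0]=80
2. P2: load  L1  bus=[BusRd]  L1: P0=I P1=I P2=E P3=I  mem[L1]=90
3. P3: load  L1  bus=[BusRd]  L1: P0=I P1=I P2=S P3=S  mem[L1]=90
4. P0: store L1 := 64  bus=[BusRdX]  L1: P0=M P1=I P2=I P3=I  mem[L1]=90
5. P1: store L1 := 62  bus=[BusRdX,Flush]  L1: P0=I P1=M P2=I P3=I  mem[L1]=64
6. P3: store L0 := 79  bus=[-]  L0: P0=I P1=I P2=I P3=M  mem[L0]=80

memory[L1] = 64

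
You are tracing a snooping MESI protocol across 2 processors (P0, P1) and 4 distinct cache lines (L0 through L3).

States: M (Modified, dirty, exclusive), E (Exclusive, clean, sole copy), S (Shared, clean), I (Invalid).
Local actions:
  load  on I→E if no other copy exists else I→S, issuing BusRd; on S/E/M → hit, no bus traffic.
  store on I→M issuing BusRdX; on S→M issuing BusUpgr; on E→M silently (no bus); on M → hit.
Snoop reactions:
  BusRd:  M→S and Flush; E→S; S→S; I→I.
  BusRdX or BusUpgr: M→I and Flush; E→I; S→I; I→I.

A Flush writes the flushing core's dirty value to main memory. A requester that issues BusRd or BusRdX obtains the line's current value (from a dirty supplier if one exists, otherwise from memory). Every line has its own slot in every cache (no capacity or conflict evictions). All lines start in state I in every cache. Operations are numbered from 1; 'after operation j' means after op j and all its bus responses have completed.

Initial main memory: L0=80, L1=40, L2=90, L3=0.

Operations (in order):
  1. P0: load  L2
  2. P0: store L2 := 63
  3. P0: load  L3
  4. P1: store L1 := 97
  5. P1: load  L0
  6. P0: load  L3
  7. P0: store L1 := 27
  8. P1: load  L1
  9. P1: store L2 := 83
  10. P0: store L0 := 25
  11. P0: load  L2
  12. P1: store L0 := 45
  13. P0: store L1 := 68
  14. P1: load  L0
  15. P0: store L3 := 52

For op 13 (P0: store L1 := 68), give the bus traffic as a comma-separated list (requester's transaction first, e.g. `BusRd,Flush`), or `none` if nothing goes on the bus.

bus = BusUpgr

[1] P0: load  L2 | P0:E(90), P1:I | bus: BusRd
[2] P0: store L2 := 63 | P0:M(63), P1:I | bus: none
[3] P0: load  L3 | P0:E(0), P1:I | bus: BusRd
[4] P1: store L1 := 97 | P0:I, P1:M(97) | bus: BusRdX
[5] P1: load  L0 | P0:I, P1:E(80) | bus: BusRd
[6] P0: load  L3 | P0:E(0), P1:I | bus: none
[7] P0: store L1 := 27 | P0:M(27), P1:I | bus: BusRdX,Flush
[8] P1: load  L1 | P0:S(27), P1:S(27) | bus: BusRd,Flush
[9] P1: store L2 := 83 | P0:I, P1:M(83) | bus: BusRdX,Flush
[10] P0: store L0 := 25 | P0:M(25), P1:I | bus: BusRdX
[11] P0: load  L2 | P0:S(83), P1:S(83) | bus: BusRd,Flush
[12] P1: store L0 := 45 | P0:I, P1:M(45) | bus: BusRdX,Flush
[13] P0: store L1 := 68 | P0:M(68), P1:I | bus: BusUpgr
[14] P1: load  L0 | P0:I, P1:M(45) | bus: none
[15] P0: store L3 := 52 | P0:M(52), P1:I | bus: none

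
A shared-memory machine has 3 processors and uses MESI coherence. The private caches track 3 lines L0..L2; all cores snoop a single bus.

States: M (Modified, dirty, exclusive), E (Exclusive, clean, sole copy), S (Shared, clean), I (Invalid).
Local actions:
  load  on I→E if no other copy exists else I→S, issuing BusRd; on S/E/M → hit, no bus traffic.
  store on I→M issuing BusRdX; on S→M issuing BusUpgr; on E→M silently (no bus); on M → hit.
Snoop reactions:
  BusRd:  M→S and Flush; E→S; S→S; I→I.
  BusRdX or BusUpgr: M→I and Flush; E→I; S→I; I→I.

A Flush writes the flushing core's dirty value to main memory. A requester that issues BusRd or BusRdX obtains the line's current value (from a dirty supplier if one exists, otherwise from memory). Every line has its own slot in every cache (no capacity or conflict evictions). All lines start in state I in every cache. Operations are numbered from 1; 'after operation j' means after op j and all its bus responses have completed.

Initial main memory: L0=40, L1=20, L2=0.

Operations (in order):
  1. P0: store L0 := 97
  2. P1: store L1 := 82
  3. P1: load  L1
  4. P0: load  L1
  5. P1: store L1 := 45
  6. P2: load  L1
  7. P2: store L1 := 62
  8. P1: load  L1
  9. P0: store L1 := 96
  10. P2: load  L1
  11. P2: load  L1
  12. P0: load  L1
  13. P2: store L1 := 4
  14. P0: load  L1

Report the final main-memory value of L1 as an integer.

memory[L1] = 4

  op1 P0: store L0 := 97 → M/I/I on L0; bus BusRdX; mem=40
  op2 P1: store L1 := 82 → I/M/I on L1; bus BusRdX; mem=20
  op3 P1: load  L1 → I/M/I on L1; bus (none); mem=20
  op4 P0: load  L1 → S/S/I on L1; bus BusRd Flush; mem=82
  op5 P1: store L1 := 45 → I/M/I on L1; bus BusUpgr; mem=82
  op6 P2: load  L1 → I/S/S on L1; bus BusRd Flush; mem=45
  op7 P2: store L1 := 62 → I/I/M on L1; bus BusUpgr; mem=45
  op8 P1: load  L1 → I/S/S on L1; bus BusRd Flush; mem=62
  op9 P0: store L1 := 96 → M/I/I on L1; bus BusRdX; mem=62
  op10 P2: load  L1 → S/I/S on L1; bus BusRd Flush; mem=96
  op11 P2: load  L1 → S/I/S on L1; bus (none); mem=96
  op12 P0: load  L1 → S/I/S on L1; bus (none); mem=96
  op13 P2: store L1 := 4 → I/I/M on L1; bus BusUpgr; mem=96
  op14 P0: load  L1 → S/I/S on L1; bus BusRd Flush; mem=4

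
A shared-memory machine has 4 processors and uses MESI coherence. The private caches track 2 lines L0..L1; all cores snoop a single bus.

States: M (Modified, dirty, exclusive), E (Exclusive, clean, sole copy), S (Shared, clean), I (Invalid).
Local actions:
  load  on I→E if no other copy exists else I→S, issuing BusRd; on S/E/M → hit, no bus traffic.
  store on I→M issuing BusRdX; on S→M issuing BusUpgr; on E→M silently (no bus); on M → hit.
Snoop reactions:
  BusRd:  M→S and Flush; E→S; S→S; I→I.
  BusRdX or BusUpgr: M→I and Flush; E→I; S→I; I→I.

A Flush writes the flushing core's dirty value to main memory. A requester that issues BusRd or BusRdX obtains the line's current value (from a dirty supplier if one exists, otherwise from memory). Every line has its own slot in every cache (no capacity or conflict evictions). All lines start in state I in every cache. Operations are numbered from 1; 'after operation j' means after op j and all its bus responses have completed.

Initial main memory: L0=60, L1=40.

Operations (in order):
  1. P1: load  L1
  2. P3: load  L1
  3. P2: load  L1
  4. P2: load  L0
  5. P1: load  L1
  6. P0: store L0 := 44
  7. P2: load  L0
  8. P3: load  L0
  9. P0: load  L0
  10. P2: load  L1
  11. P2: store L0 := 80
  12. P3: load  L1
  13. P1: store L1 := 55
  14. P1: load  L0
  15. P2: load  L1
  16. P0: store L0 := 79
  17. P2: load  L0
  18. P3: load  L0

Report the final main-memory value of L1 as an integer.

[1] P1: load  L1 | P0:I, P1:E(40), P2:I, P3:I | bus: BusRd
[2] P3: load  L1 | P0:I, P1:S(40), P2:I, P3:S(40) | bus: BusRd
[3] P2: load  L1 | P0:I, P1:S(40), P2:S(40), P3:S(40) | bus: BusRd
[4] P2: load  L0 | P0:I, P1:I, P2:E(60), P3:I | bus: BusRd
[5] P1: load  L1 | P0:I, P1:S(40), P2:S(40), P3:S(40) | bus: none
[6] P0: store L0 := 44 | P0:M(44), P1:I, P2:I, P3:I | bus: BusRdX
[7] P2: load  L0 | P0:S(44), P1:I, P2:S(44), P3:I | bus: BusRd,Flush
[8] P3: load  L0 | P0:S(44), P1:I, P2:S(44), P3:S(44) | bus: BusRd
[9] P0: load  L0 | P0:S(44), P1:I, P2:S(44), P3:S(44) | bus: none
[10] P2: load  L1 | P0:I, P1:S(40), P2:S(40), P3:S(40) | bus: none
[11] P2: store L0 := 80 | P0:I, P1:I, P2:M(80), P3:I | bus: BusUpgr
[12] P3: load  L1 | P0:I, P1:S(40), P2:S(40), P3:S(40) | bus: none
[13] P1: store L1 := 55 | P0:I, P1:M(55), P2:I, P3:I | bus: BusUpgr
[14] P1: load  L0 | P0:I, P1:S(80), P2:S(80), P3:I | bus: BusRd,Flush
[15] P2: load  L1 | P0:I, P1:S(55), P2:S(55), P3:I | bus: BusRd,Flush
[16] P0: store L0 := 79 | P0:M(79), P1:I, P2:I, P3:I | bus: BusRdX
[17] P2: load  L0 | P0:S(79), P1:I, P2:S(79), P3:I | bus: BusRd,Flush
[18] P3: load  L0 | P0:S(79), P1:I, P2:S(79), P3:S(79) | bus: BusRd

memory[L1] = 55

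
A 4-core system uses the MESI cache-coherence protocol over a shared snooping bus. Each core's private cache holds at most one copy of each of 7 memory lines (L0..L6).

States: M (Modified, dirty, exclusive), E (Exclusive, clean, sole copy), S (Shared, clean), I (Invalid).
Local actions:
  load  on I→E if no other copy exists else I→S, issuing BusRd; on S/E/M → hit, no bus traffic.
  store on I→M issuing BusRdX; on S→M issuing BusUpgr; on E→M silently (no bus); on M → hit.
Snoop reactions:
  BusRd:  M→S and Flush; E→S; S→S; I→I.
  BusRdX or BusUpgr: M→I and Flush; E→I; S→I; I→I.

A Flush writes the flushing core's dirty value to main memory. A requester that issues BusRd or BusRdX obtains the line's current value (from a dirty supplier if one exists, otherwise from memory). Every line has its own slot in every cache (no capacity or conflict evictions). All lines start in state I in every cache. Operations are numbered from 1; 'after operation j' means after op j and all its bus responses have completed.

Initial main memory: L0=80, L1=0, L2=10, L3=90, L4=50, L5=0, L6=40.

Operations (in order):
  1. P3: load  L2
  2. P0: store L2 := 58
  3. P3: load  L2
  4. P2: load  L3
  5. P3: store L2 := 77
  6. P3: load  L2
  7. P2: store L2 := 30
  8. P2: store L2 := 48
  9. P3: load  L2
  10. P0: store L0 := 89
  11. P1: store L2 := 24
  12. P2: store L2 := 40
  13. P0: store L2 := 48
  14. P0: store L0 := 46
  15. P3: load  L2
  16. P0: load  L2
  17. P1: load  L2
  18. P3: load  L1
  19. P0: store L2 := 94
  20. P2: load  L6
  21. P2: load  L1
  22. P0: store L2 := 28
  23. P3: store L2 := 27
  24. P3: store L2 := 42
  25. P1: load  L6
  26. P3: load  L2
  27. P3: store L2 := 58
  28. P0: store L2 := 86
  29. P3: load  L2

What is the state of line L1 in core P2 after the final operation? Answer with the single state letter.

state = S

1. P3: load  L2  bus=[BusRd]  L2: P0=I P1=I P2=I P3=E  mem[L2]=10
2. P0: store L2 := 58  bus=[BusRdX]  L2: P0=M P1=I P2=I P3=I  mem[L2]=10
3. P3: load  L2  bus=[BusRd,Flush]  L2: P0=S P1=I P2=I P3=S  mem[L2]=58
4. P2: load  L3  bus=[BusRd]  L3: P0=I P1=I P2=E P3=I  mem[L3]=90
5. P3: store L2 := 77  bus=[BusUpgr]  L2: P0=I P1=I P2=I P3=M  mem[L2]=58
6. P3: load  L2  bus=[-]  L2: P0=I P1=I P2=I P3=M  mem[L2]=58
7. P2: store L2 := 30  bus=[BusRdX,Flush]  L2: P0=I P1=I P2=M P3=I  mem[L2]=77
8. P2: store L2 := 48  bus=[-]  L2: P0=I P1=I P2=M P3=I  mem[L2]=77
9. P3: load  L2  bus=[BusRd,Flush]  L2: P0=I P1=I P2=S P3=S  mem[L2]=48
10. P0: store L0 := 89  bus=[BusRdX]  L0: P0=M P1=I P2=I P3=I  mem[L0]=80
11. P1: store L2 := 24  bus=[BusRdX]  L2: P0=I P1=M P2=I P3=I  mem[L2]=48
12. P2: store L2 := 40  bus=[BusRdX,Flush]  L2: P0=I P1=I P2=M P3=I  mem[L2]=24
13. P0: store L2 := 48  bus=[BusRdX,Flush]  L2: P0=M P1=I P2=I P3=I  mem[L2]=40
14. P0: store L0 := 46  bus=[-]  L0: P0=M P1=I P2=I P3=I  mem[L0]=80
15. P3: load  L2  bus=[BusRd,Flush]  L2: P0=S P1=I P2=I P3=S  mem[L2]=48
16. P0: load  L2  bus=[-]  L2: P0=S P1=I P2=I P3=S  mem[L2]=48
17. P1: load  L2  bus=[BusRd]  L2: P0=S P1=S P2=I P3=S  mem[L2]=48
18. P3: load  L1  bus=[BusRd]  L1: P0=I P1=I P2=I P3=E  mem[L1]=0
19. P0: store L2 := 94  bus=[BusUpgr]  L2: P0=M P1=I P2=I P3=I  mem[L2]=48
20. P2: load  L6  bus=[BusRd]  L6: P0=I P1=I P2=E P3=I  mem[L6]=40
21. P2: load  L1  bus=[BusRd]  L1: P0=I P1=I P2=S P3=S  mem[L1]=0
22. P0: store L2 := 28  bus=[-]  L2: P0=M P1=I P2=I P3=I  mem[L2]=48
23. P3: store L2 := 27  bus=[BusRdX,Flush]  L2: P0=I P1=I P2=I P3=M  mem[L2]=28
24. P3: store L2 := 42  bus=[-]  L2: P0=I P1=I P2=I P3=M  mem[L2]=28
25. P1: load  L6  bus=[BusRd]  L6: P0=I P1=S P2=S P3=I  mem[L6]=40
26. P3: load  L2  bus=[-]  L2: P0=I P1=I P2=I P3=M  mem[L2]=28
27. P3: store L2 := 58  bus=[-]  L2: P0=I P1=I P2=I P3=M  mem[L2]=28
28. P0: store L2 := 86  bus=[BusRdX,Flush]  L2: P0=M P1=I P2=I P3=I  mem[L2]=58
29. P3: load  L2  bus=[BusRd,Flush]  L2: P0=S P1=I P2=I P3=S  mem[L2]=86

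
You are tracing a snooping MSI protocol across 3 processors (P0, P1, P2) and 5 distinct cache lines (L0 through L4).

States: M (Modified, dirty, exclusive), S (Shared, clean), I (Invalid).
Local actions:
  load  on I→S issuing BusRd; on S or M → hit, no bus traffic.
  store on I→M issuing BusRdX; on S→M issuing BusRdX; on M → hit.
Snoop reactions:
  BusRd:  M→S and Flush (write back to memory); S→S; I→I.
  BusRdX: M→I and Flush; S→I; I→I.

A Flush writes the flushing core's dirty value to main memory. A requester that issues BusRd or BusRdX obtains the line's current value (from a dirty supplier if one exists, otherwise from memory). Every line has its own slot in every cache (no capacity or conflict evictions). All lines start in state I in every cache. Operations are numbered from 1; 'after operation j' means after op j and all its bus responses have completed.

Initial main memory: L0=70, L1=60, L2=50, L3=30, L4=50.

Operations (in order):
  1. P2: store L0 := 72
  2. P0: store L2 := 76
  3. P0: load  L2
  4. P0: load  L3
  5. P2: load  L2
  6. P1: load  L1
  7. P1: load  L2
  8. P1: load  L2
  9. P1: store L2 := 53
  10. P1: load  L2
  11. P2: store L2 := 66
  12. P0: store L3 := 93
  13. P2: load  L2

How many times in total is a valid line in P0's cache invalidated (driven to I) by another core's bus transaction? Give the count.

[1] P2: store L0 := 72 | P0:I, P1:I, P2:M(72) | bus: BusRdX
[2] P0: store L2 := 76 | P0:M(76), P1:I, P2:I | bus: BusRdX
[3] P0: load  L2 | P0:M(76), P1:I, P2:I | bus: none
[4] P0: load  L3 | P0:S(30), P1:I, P2:I | bus: BusRd
[5] P2: load  L2 | P0:S(76), P1:I, P2:S(76) | bus: BusRd,Flush
[6] P1: load  L1 | P0:I, P1:S(60), P2:I | bus: BusRd
[7] P1: load  L2 | P0:S(76), P1:S(76), P2:S(76) | bus: BusRd
[8] P1: load  L2 | P0:S(76), P1:S(76), P2:S(76) | bus: none
[9] P1: store L2 := 53 | P0:I, P1:M(53), P2:I | bus: BusRdX
[10] P1: load  L2 | P0:I, P1:M(53), P2:I | bus: none
[11] P2: store L2 := 66 | P0:I, P1:I, P2:M(66) | bus: BusRdX,Flush
[12] P0: store L3 := 93 | P0:M(93), P1:I, P2:I | bus: BusRdX
[13] P2: load  L2 | P0:I, P1:I, P2:M(66) | bus: none

invalidations = 1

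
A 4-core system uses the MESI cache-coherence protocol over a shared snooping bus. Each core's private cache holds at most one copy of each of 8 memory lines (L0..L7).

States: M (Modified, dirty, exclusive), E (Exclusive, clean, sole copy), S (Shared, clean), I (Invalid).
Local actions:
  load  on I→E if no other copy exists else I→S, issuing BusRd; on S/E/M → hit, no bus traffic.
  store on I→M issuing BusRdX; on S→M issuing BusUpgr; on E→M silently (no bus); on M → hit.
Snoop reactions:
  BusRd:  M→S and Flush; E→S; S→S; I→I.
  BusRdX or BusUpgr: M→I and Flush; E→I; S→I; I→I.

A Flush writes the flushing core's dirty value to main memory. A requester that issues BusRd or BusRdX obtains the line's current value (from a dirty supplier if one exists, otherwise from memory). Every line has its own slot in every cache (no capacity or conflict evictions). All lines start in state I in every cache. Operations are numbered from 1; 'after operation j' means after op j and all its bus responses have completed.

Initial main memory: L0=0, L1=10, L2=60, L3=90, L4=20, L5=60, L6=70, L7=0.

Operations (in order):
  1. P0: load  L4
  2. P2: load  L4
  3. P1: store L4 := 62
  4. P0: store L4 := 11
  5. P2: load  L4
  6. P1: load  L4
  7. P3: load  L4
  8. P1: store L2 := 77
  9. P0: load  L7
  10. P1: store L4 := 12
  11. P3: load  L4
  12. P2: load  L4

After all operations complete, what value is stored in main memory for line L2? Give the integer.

memory[L2] = 60

[1] P0: load  L4 | P0:E(20), P1:I, P2:I, P3:I | bus: BusRd
[2] P2: load  L4 | P0:S(20), P1:I, P2:S(20), P3:I | bus: BusRd
[3] P1: store L4 := 62 | P0:I, P1:M(62), P2:I, P3:I | bus: BusRdX
[4] P0: store L4 := 11 | P0:M(11), P1:I, P2:I, P3:I | bus: BusRdX,Flush
[5] P2: load  L4 | P0:S(11), P1:I, P2:S(11), P3:I | bus: BusRd,Flush
[6] P1: load  L4 | P0:S(11), P1:S(11), P2:S(11), P3:I | bus: BusRd
[7] P3: load  L4 | P0:S(11), P1:S(11), P2:S(11), P3:S(11) | bus: BusRd
[8] P1: store L2 := 77 | P0:I, P1:M(77), P2:I, P3:I | bus: BusRdX
[9] P0: load  L7 | P0:E(0), P1:I, P2:I, P3:I | bus: BusRd
[10] P1: store L4 := 12 | P0:I, P1:M(12), P2:I, P3:I | bus: BusUpgr
[11] P3: load  L4 | P0:I, P1:S(12), P2:I, P3:S(12) | bus: BusRd,Flush
[12] P2: load  L4 | P0:I, P1:S(12), P2:S(12), P3:S(12) | bus: BusRd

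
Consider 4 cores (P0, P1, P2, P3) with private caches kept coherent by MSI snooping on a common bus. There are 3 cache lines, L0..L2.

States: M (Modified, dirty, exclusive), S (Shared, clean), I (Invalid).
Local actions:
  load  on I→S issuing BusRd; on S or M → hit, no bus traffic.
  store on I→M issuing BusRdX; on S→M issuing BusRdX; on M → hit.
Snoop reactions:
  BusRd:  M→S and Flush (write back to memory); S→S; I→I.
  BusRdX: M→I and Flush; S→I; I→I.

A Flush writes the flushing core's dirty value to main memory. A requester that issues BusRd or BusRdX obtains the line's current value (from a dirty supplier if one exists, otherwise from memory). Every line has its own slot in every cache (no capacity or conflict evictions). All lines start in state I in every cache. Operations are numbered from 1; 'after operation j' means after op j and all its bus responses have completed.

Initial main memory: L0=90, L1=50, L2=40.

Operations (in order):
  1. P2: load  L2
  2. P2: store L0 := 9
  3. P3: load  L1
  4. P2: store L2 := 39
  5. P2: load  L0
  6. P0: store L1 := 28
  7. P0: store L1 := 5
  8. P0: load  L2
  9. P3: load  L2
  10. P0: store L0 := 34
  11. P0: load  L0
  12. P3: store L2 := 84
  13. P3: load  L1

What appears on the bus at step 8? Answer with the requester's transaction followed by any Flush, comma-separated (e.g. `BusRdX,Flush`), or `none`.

bus = BusRd,Flush

  op1 P2: load  L2 → I/I/S/I on L2; bus BusRd; mem=40
  op2 P2: store L0 := 9 → I/I/M/I on L0; bus BusRdX; mem=90
  op3 P3: load  L1 → I/I/I/S on L1; bus BusRd; mem=50
  op4 P2: store L2 := 39 → I/I/M/I on L2; bus BusRdX; mem=40
  op5 P2: load  L0 → I/I/M/I on L0; bus (none); mem=90
  op6 P0: store L1 := 28 → M/I/I/I on L1; bus BusRdX; mem=50
  op7 P0: store L1 := 5 → M/I/I/I on L1; bus (none); mem=50
  op8 P0: load  L2 → S/I/S/I on L2; bus BusRd Flush; mem=39
  op9 P3: load  L2 → S/I/S/S on L2; bus BusRd; mem=39
  op10 P0: store L0 := 34 → M/I/I/I on L0; bus BusRdX Flush; mem=9
  op11 P0: load  L0 → M/I/I/I on L0; bus (none); mem=9
  op12 P3: store L2 := 84 → I/I/I/M on L2; bus BusRdX; mem=39
  op13 P3: load  L1 → S/I/I/S on L1; bus BusRd Flush; mem=5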